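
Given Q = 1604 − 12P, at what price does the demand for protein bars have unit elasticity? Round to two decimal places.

For linear demand Q = a − bP, ε = −bP/(a − bP). |ε| = 1 when bP = a − bP, i.e. P = a/(2b).
P = 1604/(2·12) = 1604/24 = 66.8333.

66.83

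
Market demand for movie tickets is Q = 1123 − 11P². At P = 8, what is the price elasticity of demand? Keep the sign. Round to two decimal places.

At P = 8, Q = 419.
dQ/dP = −22P = -176.
ε = (dQ/dP)(P/Q) = (-176)(8/419).
|ε| > 1, so demand is elastic at this price.

-3.36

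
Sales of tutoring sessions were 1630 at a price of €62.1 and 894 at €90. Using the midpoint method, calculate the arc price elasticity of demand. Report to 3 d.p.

-1.590

ΔQ = 894 − 1630 = -736; ΔP = 90 − 62.1 = 27.9.
Midpoints: P̄ = 76.05, Q̄ = 1262.0.
ε = (ΔQ/ΔP)(P̄/Q̄) = (-736/27.9)(76.05/1262.0).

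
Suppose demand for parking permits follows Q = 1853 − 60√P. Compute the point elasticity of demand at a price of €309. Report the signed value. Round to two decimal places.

-0.66

At P = 309, Q = 798.296.
dQ/dP = −60/(2√P) = -1.707.
ε = (dQ/dP)(P/Q) = (-1.707)(309/798.296).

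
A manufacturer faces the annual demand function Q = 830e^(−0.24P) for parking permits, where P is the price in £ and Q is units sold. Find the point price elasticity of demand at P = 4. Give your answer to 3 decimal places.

At P = 4, Q = 317.801.
dQ/dP = −0.24·830e^(−0.24P) = −0.24Q = -76.272.
ε = (dQ/dP)(P/Q) = (-76.272)(4/317.801).

-0.960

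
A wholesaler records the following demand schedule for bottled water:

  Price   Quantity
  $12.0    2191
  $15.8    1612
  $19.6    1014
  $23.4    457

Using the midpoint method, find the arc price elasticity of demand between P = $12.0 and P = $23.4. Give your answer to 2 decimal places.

At P = 12.0, Q = 2191; at P = 23.4, Q = 457.
ΔQ = -1734, ΔP = 11.4. Midpoints: P̄ = 17.70, Q̄ = 1324.0.
ε = (ΔQ/ΔP)(P̄/Q̄) = (-1734/11.4)(17.70/1324.0).

-2.03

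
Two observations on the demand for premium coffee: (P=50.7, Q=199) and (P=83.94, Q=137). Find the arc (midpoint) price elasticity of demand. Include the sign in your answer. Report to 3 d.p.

ΔQ = 137 − 199 = -62; ΔP = 83.94 − 50.7 = 33.24.
Midpoints: P̄ = 67.32, Q̄ = 168.0.
ε = (ΔQ/ΔP)(P̄/Q̄) = (-62/33.24)(67.32/168.0).

-0.747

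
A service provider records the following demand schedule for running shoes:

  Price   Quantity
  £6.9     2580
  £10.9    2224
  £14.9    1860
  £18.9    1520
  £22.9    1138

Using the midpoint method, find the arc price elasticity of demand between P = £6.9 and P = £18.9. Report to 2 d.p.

At P = 6.9, Q = 2580; at P = 18.9, Q = 1520.
ΔQ = -1060, ΔP = 12.0. Midpoints: P̄ = 12.90, Q̄ = 2050.0.
ε = (ΔQ/ΔP)(P̄/Q̄) = (-1060/12.0)(12.90/2050.0).

-0.56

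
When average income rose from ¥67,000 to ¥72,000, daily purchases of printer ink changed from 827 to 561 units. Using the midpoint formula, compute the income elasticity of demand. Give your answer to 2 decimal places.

ΔQ = -266, ΔI = 5000. Midpoints: Ī = 69,500, Q̄ = 694.0.
ε_I = (ΔQ/ΔI)(Ī/Q̄) = (-266/5000)(69500/694.0).

-5.33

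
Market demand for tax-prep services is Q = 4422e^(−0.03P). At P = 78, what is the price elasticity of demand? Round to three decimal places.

-2.340

At P = 78, Q = 425.961.
dQ/dP = −0.03·4422e^(−0.03P) = −0.03Q = -12.779.
ε = (dQ/dP)(P/Q) = (-12.779)(78/425.961).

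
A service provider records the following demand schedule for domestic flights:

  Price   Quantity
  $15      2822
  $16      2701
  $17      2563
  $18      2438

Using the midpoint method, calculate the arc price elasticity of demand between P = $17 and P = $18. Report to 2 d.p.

-0.87

At P = 17, Q = 2563; at P = 18, Q = 2438.
ΔQ = -125, ΔP = 1. Midpoints: P̄ = 17.50, Q̄ = 2500.5.
ε = (ΔQ/ΔP)(P̄/Q̄) = (-125/1)(17.50/2500.5).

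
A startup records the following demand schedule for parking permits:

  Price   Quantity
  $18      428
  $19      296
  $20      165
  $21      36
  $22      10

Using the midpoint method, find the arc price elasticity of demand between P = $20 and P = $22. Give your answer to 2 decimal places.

-18.60

At P = 20, Q = 165; at P = 22, Q = 10.
ΔQ = -155, ΔP = 2. Midpoints: P̄ = 21.00, Q̄ = 87.5.
ε = (ΔQ/ΔP)(P̄/Q̄) = (-155/2)(21.00/87.5).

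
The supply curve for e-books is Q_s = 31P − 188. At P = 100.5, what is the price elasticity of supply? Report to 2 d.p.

At P = 100.5, Q_s = 2927.50.
dQ_s/dP = 31.
ε_s = (dQ_s/dP)(P/Q_s) = (31)(100.5/2927.50).

1.06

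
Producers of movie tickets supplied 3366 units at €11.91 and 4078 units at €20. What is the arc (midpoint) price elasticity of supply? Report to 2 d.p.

ΔQ = 4078 − 3366 = 712; ΔP = 20 − 11.91 = 8.09.
Midpoints: P̄ = 15.96, Q̄ = 3722.0.
ε_s = (ΔQ/ΔP)(P̄/Q̄) = (712/8.09)(15.96/3722.0).

0.38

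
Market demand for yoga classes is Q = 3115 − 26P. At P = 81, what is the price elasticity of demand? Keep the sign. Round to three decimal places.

At P = 81, Q = 1009.
dQ/dP = −26.
ε = (dQ/dP)(P/Q) = (-26)(81/1009).

-2.087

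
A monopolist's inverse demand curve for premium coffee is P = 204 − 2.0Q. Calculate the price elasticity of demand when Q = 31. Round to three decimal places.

-2.290

At Q = 31, P = 204 − 2.0(31) = 142.00.
dP/dQ = −2.0, so dQ/dP = 1/(−2.0) = -0.500.
ε = (dQ/dP)(P/Q) = (-0.500)(142.00/31).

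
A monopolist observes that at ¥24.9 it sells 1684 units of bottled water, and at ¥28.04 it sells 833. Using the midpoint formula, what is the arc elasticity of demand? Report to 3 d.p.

ΔQ = 833 − 1684 = -851; ΔP = 28.04 − 24.9 = 3.14.
Midpoints: P̄ = 26.47, Q̄ = 1258.5.
ε = (ΔQ/ΔP)(P̄/Q̄) = (-851/3.14)(26.47/1258.5).

-5.700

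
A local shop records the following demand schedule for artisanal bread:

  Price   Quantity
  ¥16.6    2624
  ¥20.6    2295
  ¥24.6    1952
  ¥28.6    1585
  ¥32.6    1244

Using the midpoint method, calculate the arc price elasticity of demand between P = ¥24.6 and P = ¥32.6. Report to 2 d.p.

At P = 24.6, Q = 1952; at P = 32.6, Q = 1244.
ΔQ = -708, ΔP = 8.0. Midpoints: P̄ = 28.60, Q̄ = 1598.0.
ε = (ΔQ/ΔP)(P̄/Q̄) = (-708/8.0)(28.60/1598.0).

-1.58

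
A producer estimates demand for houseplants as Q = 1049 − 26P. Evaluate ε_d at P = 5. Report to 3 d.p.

At P = 5, Q = 919.
dQ/dP = −26.
ε = (dQ/dP)(P/Q) = (-26)(5/919).

-0.141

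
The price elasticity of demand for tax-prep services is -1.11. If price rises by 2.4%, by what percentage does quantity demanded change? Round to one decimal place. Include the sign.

%ΔQ ≈ ε × %ΔP = (-1.11)(2.4%) = -2.66%.

-2.7%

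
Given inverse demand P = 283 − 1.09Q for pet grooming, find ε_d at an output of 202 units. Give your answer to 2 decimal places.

-0.29

At Q = 202, P = 283 − 1.09(202) = 62.82.
dP/dQ = −1.09, so dQ/dP = 1/(−1.09) = -0.917.
ε = (dQ/dP)(P/Q) = (-0.917)(62.82/202).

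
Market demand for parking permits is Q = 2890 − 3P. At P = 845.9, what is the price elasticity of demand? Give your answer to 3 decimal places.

At P = 845.9, Q = 352.300.
dQ/dP = −3.
ε = (dQ/dP)(P/Q) = (-3)(845.9/352.300).

-7.203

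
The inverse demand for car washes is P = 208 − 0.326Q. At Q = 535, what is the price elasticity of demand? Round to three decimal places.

At Q = 535, P = 208 − 0.326(535) = 33.59.
dP/dQ = −0.326, so dQ/dP = 1/(−0.326) = -3.067.
ε = (dQ/dP)(P/Q) = (-3.067)(33.59/535).

-0.193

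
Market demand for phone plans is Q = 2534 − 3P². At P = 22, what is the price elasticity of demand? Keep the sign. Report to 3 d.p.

At P = 22, Q = 1082.
dQ/dP = −6P = -132.
ε = (dQ/dP)(P/Q) = (-132)(22/1082).
|ε| > 1, so demand is elastic at this price.

-2.684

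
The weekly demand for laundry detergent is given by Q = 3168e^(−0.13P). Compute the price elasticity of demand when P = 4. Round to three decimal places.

-0.520

At P = 4, Q = 1883.441.
dQ/dP = −0.13·3168e^(−0.13P) = −0.13Q = -244.847.
ε = (dQ/dP)(P/Q) = (-244.847)(4/1883.441).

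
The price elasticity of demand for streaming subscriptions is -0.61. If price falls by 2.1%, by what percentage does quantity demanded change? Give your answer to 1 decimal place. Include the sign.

1.3%

%ΔQ ≈ ε × %ΔP = (-0.61)(-2.1%) = 1.28%.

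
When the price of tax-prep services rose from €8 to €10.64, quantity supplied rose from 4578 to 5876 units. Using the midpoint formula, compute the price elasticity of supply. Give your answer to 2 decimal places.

0.88

ΔQ = 5876 − 4578 = 1298; ΔP = 10.64 − 8 = 2.64.
Midpoints: P̄ = 9.32, Q̄ = 5227.0.
ε_s = (ΔQ/ΔP)(P̄/Q̄) = (1298/2.64)(9.32/5227.0).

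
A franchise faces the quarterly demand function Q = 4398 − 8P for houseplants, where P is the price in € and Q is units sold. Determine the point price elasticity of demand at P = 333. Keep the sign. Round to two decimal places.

-1.54

At P = 333, Q = 1734.
dQ/dP = −8.
ε = (dQ/dP)(P/Q) = (-8)(333/1734).
|ε| > 1, so demand is elastic at this price.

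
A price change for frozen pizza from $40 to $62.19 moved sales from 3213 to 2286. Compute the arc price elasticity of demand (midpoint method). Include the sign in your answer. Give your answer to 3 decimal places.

ΔQ = 2286 − 3213 = -927; ΔP = 62.19 − 40 = 22.19.
Midpoints: P̄ = 51.09, Q̄ = 2749.5.
ε = (ΔQ/ΔP)(P̄/Q̄) = (-927/22.19)(51.09/2749.5).

-0.776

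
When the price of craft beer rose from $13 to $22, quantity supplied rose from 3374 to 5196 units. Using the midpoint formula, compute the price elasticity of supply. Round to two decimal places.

ΔQ = 5196 − 3374 = 1822; ΔP = 22 − 13 = 9.
Midpoints: P̄ = 17.50, Q̄ = 4285.0.
ε_s = (ΔQ/ΔP)(P̄/Q̄) = (1822/9)(17.50/4285.0).

0.83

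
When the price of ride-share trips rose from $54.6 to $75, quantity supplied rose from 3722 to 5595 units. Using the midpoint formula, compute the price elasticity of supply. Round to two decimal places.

ΔQ = 5595 − 3722 = 1873; ΔP = 75 − 54.6 = 20.4.
Midpoints: P̄ = 64.80, Q̄ = 4658.5.
ε_s = (ΔQ/ΔP)(P̄/Q̄) = (1873/20.4)(64.80/4658.5).

1.28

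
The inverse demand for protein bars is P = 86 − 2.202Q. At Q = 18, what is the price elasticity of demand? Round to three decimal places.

At Q = 18, P = 86 − 2.202(18) = 46.36.
dP/dQ = −2.202, so dQ/dP = 1/(−2.202) = -0.454.
ε = (dQ/dP)(P/Q) = (-0.454)(46.36/18).

-1.170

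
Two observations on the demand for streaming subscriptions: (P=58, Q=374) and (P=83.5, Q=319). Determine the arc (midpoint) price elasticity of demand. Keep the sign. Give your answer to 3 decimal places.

ΔQ = 319 − 374 = -55; ΔP = 83.5 − 58 = 25.5.
Midpoints: P̄ = 70.75, Q̄ = 346.5.
ε = (ΔQ/ΔP)(P̄/Q̄) = (-55/25.5)(70.75/346.5).

-0.440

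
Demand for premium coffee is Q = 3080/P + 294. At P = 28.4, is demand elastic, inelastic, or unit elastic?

inelastic

Q = 402.451, dQ/dP = -3.819.
ε = (dQ/dP)(P/Q) ≈ -0.269.
|ε| = 0.27 < 1.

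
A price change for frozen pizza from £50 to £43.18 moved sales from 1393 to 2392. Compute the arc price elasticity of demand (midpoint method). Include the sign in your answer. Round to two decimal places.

-3.61

ΔQ = 2392 − 1393 = 999; ΔP = 43.18 − 50 = -6.82.
Midpoints: P̄ = 46.59, Q̄ = 1892.5.
ε = (ΔQ/ΔP)(P̄/Q̄) = (999/-6.82)(46.59/1892.5).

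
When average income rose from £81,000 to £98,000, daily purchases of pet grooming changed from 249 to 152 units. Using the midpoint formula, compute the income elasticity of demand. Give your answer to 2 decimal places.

-2.55

ΔQ = -97, ΔI = 17000. Midpoints: Ī = 89,500, Q̄ = 200.5.
ε_I = (ΔQ/ΔI)(Ī/Q̄) = (-97/17000)(89500/200.5).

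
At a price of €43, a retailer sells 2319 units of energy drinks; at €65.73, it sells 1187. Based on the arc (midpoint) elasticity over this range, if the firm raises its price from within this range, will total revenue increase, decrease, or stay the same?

Arc ε = (-1132/22.73)(54.37/1753.0) ≈ -1.544.
|ε| = 1.54 > 1, so demand is elastic. A price rise therefore reduces total revenue.

decrease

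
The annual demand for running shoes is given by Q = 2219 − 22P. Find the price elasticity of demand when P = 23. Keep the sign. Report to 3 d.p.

-0.295

At P = 23, Q = 1713.
dQ/dP = −22.
ε = (dQ/dP)(P/Q) = (-22)(23/1713).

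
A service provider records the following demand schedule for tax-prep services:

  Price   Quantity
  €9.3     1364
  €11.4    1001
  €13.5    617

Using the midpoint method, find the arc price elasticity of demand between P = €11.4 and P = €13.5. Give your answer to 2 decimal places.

-2.81

At P = 11.4, Q = 1001; at P = 13.5, Q = 617.
ΔQ = -384, ΔP = 2.1. Midpoints: P̄ = 12.45, Q̄ = 809.0.
ε = (ΔQ/ΔP)(P̄/Q̄) = (-384/2.1)(12.45/809.0).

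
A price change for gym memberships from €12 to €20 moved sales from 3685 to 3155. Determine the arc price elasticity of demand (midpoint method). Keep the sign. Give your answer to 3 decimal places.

ΔQ = 3155 − 3685 = -530; ΔP = 20 − 12 = 8.
Midpoints: P̄ = 16.00, Q̄ = 3420.0.
ε = (ΔQ/ΔP)(P̄/Q̄) = (-530/8)(16.00/3420.0).

-0.310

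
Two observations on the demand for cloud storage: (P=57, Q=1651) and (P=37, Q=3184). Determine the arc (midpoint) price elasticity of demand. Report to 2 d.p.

-1.49

ΔQ = 3184 − 1651 = 1533; ΔP = 37 − 57 = -20.
Midpoints: P̄ = 47.00, Q̄ = 2417.5.
ε = (ΔQ/ΔP)(P̄/Q̄) = (1533/-20)(47.00/2417.5).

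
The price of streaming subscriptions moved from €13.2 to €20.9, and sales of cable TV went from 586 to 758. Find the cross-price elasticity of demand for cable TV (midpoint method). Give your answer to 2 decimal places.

0.57

ΔQ_x = 758 − 586 = 172; ΔP_y = 20.9 − 13.2 = 7.7.
Midpoints: P̄_y = 17.05, Q̄_x = 672.0.
ε_xy = (ΔQ_x/ΔP_y)(P̄_y/Q̄_x) = (172/7.7)(17.05/672.0).
ε_xy > 0, so the goods are substitutes.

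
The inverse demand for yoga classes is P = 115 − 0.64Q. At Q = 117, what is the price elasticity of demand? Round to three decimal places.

-0.536

At Q = 117, P = 115 − 0.64(117) = 40.12.
dP/dQ = −0.64, so dQ/dP = 1/(−0.64) = -1.562.
ε = (dQ/dP)(P/Q) = (-1.562)(40.12/117).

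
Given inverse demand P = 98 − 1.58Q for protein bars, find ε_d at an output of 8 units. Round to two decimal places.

-6.75

At Q = 8, P = 98 − 1.58(8) = 85.36.
dP/dQ = −1.58, so dQ/dP = 1/(−1.58) = -0.633.
ε = (dQ/dP)(P/Q) = (-0.633)(85.36/8).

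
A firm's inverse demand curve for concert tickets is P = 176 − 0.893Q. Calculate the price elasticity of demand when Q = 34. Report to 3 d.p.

-4.797

At Q = 34, P = 176 − 0.893(34) = 145.64.
dP/dQ = −0.893, so dQ/dP = 1/(−0.893) = -1.120.
ε = (dQ/dP)(P/Q) = (-1.120)(145.64/34).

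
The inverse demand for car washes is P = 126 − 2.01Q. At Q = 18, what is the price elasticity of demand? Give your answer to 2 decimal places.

At Q = 18, P = 126 − 2.01(18) = 89.82.
dP/dQ = −2.01, so dQ/dP = 1/(−2.01) = -0.498.
ε = (dQ/dP)(P/Q) = (-0.498)(89.82/18).

-2.48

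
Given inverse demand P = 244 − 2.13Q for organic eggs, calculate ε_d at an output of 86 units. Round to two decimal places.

At Q = 86, P = 244 − 2.13(86) = 60.82.
dP/dQ = −2.13, so dQ/dP = 1/(−2.13) = -0.469.
ε = (dQ/dP)(P/Q) = (-0.469)(60.82/86).

-0.33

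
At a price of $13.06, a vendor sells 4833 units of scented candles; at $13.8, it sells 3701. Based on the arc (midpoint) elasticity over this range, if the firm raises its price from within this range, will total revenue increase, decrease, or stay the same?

Arc ε = (-1132/0.74)(13.43/4267.0) ≈ -4.815.
|ε| = 4.81 > 1, so demand is elastic. A price rise therefore reduces total revenue.

decrease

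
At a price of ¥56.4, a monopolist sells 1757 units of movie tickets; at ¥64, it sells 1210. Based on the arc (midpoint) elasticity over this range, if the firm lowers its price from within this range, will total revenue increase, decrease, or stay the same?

increase

Arc ε = (-547/7.6)(60.20/1483.5) ≈ -2.921.
|ε| = 2.92 > 1, so demand is elastic. A price cut therefore raises total revenue.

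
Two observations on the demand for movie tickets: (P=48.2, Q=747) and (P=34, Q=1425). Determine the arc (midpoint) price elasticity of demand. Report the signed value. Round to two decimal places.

ΔQ = 1425 − 747 = 678; ΔP = 34 − 48.2 = -14.2.
Midpoints: P̄ = 41.10, Q̄ = 1086.0.
ε = (ΔQ/ΔP)(P̄/Q̄) = (678/-14.2)(41.10/1086.0).

-1.81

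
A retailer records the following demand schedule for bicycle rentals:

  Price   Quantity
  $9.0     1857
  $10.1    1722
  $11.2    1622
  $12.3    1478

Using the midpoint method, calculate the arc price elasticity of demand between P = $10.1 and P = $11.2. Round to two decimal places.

At P = 10.1, Q = 1722; at P = 11.2, Q = 1622.
ΔQ = -100, ΔP = 1.1. Midpoints: P̄ = 10.65, Q̄ = 1672.0.
ε = (ΔQ/ΔP)(P̄/Q̄) = (-100/1.1)(10.65/1672.0).

-0.58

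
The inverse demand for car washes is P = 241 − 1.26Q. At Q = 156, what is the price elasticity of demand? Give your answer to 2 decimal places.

At Q = 156, P = 241 − 1.26(156) = 44.44.
dP/dQ = −1.26, so dQ/dP = 1/(−1.26) = -0.794.
ε = (dQ/dP)(P/Q) = (-0.794)(44.44/156).

-0.23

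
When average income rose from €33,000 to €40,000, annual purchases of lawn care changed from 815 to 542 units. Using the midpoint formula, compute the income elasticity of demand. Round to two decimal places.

ΔQ = -273, ΔI = 7000. Midpoints: Ī = 36,500, Q̄ = 678.5.
ε_I = (ΔQ/ΔI)(Ī/Q̄) = (-273/7000)(36500/678.5).

-2.10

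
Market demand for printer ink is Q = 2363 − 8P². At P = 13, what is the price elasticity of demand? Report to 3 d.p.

-2.675

At P = 13, Q = 1011.
dQ/dP = −16P = -208.
ε = (dQ/dP)(P/Q) = (-208)(13/1011).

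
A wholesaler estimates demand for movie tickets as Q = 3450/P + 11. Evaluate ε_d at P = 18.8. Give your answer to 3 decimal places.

-0.943

At P = 18.8, Q = 194.511.
dQ/dP = −3450/P² = -9.761.
ε = (dQ/dP)(P/Q) = (-9.761)(18.8/194.511).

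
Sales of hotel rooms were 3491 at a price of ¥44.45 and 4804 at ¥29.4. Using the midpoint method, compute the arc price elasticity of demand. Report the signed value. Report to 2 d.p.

ΔQ = 4804 − 3491 = 1313; ΔP = 29.4 − 44.45 = -15.05.
Midpoints: P̄ = 36.92, Q̄ = 4147.5.
ε = (ΔQ/ΔP)(P̄/Q̄) = (1313/-15.05)(36.92/4147.5).

-0.78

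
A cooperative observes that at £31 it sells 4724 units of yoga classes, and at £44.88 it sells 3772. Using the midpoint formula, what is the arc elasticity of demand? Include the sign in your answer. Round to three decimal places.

-0.613

ΔQ = 3772 − 4724 = -952; ΔP = 44.88 − 31 = 13.88.
Midpoints: P̄ = 37.94, Q̄ = 4248.0.
ε = (ΔQ/ΔP)(P̄/Q̄) = (-952/13.88)(37.94/4248.0).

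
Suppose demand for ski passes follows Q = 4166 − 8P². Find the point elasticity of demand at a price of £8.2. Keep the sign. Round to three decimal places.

-0.297

At P = 8.2, Q = 3628.080.
dQ/dP = −16P = -131.200.
ε = (dQ/dP)(P/Q) = (-131.200)(8.2/3628.080).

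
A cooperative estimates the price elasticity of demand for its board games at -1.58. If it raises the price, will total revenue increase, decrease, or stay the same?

|ε| = 1.58 > 1, so demand is elastic. A price rise therefore reduces total revenue.

decrease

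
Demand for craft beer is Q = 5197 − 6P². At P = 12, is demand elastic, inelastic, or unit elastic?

inelastic

Q = 4333, dQ/dP = -144.
ε = (dQ/dP)(P/Q) ≈ -0.399.
|ε| = 0.40 < 1.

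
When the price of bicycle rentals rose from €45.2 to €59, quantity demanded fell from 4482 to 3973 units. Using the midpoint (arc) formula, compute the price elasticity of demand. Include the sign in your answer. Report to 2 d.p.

-0.45

ΔQ = 3973 − 4482 = -509; ΔP = 59 − 45.2 = 13.8.
Midpoints: P̄ = 52.10, Q̄ = 4227.5.
ε = (ΔQ/ΔP)(P̄/Q̄) = (-509/13.8)(52.10/4227.5).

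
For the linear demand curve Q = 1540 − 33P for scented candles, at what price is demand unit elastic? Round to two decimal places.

23.33

For linear demand Q = a − bP, ε = −bP/(a − bP). |ε| = 1 when bP = a − bP, i.e. P = a/(2b).
P = 1540/(2·33) = 1540/66 = 23.3333.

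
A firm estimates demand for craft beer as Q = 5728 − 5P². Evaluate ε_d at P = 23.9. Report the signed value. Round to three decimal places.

At P = 23.9, Q = 2871.950.
dQ/dP = −10P = -239.
ε = (dQ/dP)(P/Q) = (-239)(23.9/2871.950).

-1.989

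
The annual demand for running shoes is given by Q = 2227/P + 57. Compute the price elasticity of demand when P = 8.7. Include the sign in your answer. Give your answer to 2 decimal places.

At P = 8.7, Q = 312.977.
dQ/dP = −2227/P² = -29.423.
ε = (dQ/dP)(P/Q) = (-29.423)(8.7/312.977).
|ε| < 1, so demand is inelastic at this price.

-0.82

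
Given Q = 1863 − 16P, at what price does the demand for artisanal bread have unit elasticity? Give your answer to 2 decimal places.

For linear demand Q = a − bP, ε = −bP/(a − bP). |ε| = 1 when bP = a − bP, i.e. P = a/(2b).
P = 1863/(2·16) = 1863/32 = 58.2188.

58.22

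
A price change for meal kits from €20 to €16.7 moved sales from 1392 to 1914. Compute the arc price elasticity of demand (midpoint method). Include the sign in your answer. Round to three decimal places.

ΔQ = 1914 − 1392 = 522; ΔP = 16.7 − 20 = -3.3.
Midpoints: P̄ = 18.35, Q̄ = 1653.0.
ε = (ΔQ/ΔP)(P̄/Q̄) = (522/-3.3)(18.35/1653.0).

-1.756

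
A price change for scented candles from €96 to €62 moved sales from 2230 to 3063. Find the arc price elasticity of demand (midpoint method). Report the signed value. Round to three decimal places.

-0.731

ΔQ = 3063 − 2230 = 833; ΔP = 62 − 96 = -34.
Midpoints: P̄ = 79.00, Q̄ = 2646.5.
ε = (ΔQ/ΔP)(P̄/Q̄) = (833/-34)(79.00/2646.5).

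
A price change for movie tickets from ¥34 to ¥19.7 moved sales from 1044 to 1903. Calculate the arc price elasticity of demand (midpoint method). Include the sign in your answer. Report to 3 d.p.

-1.095

ΔQ = 1903 − 1044 = 859; ΔP = 19.7 − 34 = -14.3.
Midpoints: P̄ = 26.85, Q̄ = 1473.5.
ε = (ΔQ/ΔP)(P̄/Q̄) = (859/-14.3)(26.85/1473.5).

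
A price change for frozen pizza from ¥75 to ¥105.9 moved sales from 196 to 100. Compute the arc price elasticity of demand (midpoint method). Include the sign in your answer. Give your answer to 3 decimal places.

ΔQ = 100 − 196 = -96; ΔP = 105.9 − 75 = 30.9.
Midpoints: P̄ = 90.45, Q̄ = 148.0.
ε = (ΔQ/ΔP)(P̄/Q̄) = (-96/30.9)(90.45/148.0).

-1.899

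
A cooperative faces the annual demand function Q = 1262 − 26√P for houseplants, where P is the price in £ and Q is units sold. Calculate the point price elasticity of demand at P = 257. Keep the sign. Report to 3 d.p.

At P = 257, Q = 845.188.
dQ/dP = −26/(2√P) = -0.811.
ε = (dQ/dP)(P/Q) = (-0.811)(257/845.188).

-0.247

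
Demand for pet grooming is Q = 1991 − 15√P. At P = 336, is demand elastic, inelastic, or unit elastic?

inelastic

Q = 1716.045, dQ/dP = -0.409.
ε = (dQ/dP)(P/Q) ≈ -0.080.
|ε| = 0.08 < 1.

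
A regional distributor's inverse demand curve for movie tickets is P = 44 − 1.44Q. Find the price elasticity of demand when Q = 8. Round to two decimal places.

-2.82

At Q = 8, P = 44 − 1.44(8) = 32.48.
dP/dQ = −1.44, so dQ/dP = 1/(−1.44) = -0.694.
ε = (dQ/dP)(P/Q) = (-0.694)(32.48/8).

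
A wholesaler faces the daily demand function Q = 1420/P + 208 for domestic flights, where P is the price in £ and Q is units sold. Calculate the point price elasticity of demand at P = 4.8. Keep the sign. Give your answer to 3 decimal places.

-0.587

At P = 4.8, Q = 503.833.
dQ/dP = −1420/P² = -61.632.
ε = (dQ/dP)(P/Q) = (-61.632)(4.8/503.833).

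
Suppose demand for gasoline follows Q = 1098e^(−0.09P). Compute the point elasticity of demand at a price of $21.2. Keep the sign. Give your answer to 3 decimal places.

At P = 21.2, Q = 162.918.
dQ/dP = −0.09·1098e^(−0.09P) = −0.09Q = -14.663.
ε = (dQ/dP)(P/Q) = (-14.663)(21.2/162.918).

-1.908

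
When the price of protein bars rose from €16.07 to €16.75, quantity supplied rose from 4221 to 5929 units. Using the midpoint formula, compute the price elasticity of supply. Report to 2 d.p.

ΔQ = 5929 − 4221 = 1708; ΔP = 16.75 − 16.07 = 0.68.
Midpoints: P̄ = 16.41, Q̄ = 5075.0.
ε_s = (ΔQ/ΔP)(P̄/Q̄) = (1708/0.68)(16.41/5075.0).

8.12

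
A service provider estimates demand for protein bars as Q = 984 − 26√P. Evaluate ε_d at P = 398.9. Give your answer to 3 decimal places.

At P = 398.9, Q = 464.715.
dQ/dP = −26/(2√P) = -0.651.
ε = (dQ/dP)(P/Q) = (-0.651)(398.9/464.715).
|ε| < 1, so demand is inelastic at this price.

-0.559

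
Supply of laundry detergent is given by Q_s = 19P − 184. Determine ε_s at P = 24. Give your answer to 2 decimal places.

1.68

At P = 24, Q_s = 272.
dQ_s/dP = 19.
ε_s = (dQ_s/dP)(P/Q_s) = (19)(24/272).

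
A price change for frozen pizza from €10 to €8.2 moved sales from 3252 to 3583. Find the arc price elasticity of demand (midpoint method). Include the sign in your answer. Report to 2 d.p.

-0.49

ΔQ = 3583 − 3252 = 331; ΔP = 8.2 − 10 = -1.8.
Midpoints: P̄ = 9.10, Q̄ = 3417.5.
ε = (ΔQ/ΔP)(P̄/Q̄) = (331/-1.8)(9.10/3417.5).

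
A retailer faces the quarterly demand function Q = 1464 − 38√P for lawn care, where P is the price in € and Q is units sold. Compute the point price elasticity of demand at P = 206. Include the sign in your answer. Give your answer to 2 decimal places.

At P = 206, Q = 918.597.
dQ/dP = −38/(2√P) = -1.324.
ε = (dQ/dP)(P/Q) = (-1.324)(206/918.597).

-0.30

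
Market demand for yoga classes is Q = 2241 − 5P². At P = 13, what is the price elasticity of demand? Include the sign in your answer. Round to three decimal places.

-1.211

At P = 13, Q = 1396.
dQ/dP = −10P = -130.
ε = (dQ/dP)(P/Q) = (-130)(13/1396).
|ε| > 1, so demand is elastic at this price.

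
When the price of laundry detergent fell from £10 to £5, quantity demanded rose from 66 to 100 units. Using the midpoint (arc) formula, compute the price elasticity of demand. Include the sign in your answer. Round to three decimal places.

ΔQ = 100 − 66 = 34; ΔP = 5 − 10 = -5.
Midpoints: P̄ = 7.50, Q̄ = 83.0.
ε = (ΔQ/ΔP)(P̄/Q̄) = (34/-5)(7.50/83.0).

-0.614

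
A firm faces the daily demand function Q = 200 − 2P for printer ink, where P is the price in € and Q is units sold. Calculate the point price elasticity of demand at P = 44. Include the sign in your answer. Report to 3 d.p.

-0.786

At P = 44, Q = 112.
dQ/dP = −2.
ε = (dQ/dP)(P/Q) = (-2)(44/112).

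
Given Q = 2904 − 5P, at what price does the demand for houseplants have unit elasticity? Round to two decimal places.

290.40

For linear demand Q = a − bP, ε = −bP/(a − bP). |ε| = 1 when bP = a − bP, i.e. P = a/(2b).
P = 2904/(2·5) = 2904/10 = 290.4000.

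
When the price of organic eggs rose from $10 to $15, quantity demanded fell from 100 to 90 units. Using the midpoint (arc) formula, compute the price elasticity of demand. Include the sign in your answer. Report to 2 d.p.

ΔQ = 90 − 100 = -10; ΔP = 15 − 10 = 5.
Midpoints: P̄ = 12.50, Q̄ = 95.0.
ε = (ΔQ/ΔP)(P̄/Q̄) = (-10/5)(12.50/95.0).

-0.26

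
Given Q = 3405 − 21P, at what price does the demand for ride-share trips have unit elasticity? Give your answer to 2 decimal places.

81.07

For linear demand Q = a − bP, ε = −bP/(a − bP). |ε| = 1 when bP = a − bP, i.e. P = a/(2b).
P = 3405/(2·21) = 3405/42 = 81.0714.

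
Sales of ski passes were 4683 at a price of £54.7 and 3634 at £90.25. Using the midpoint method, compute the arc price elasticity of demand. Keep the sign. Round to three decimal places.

ΔQ = 3634 − 4683 = -1049; ΔP = 90.25 − 54.7 = 35.55.
Midpoints: P̄ = 72.47, Q̄ = 4158.5.
ε = (ΔQ/ΔP)(P̄/Q̄) = (-1049/35.55)(72.47/4158.5).

-0.514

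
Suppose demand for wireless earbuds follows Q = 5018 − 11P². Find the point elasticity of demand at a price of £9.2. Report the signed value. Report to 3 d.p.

At P = 9.2, Q = 4086.960.
dQ/dP = −22P = -202.400.
ε = (dQ/dP)(P/Q) = (-202.400)(9.2/4086.960).

-0.456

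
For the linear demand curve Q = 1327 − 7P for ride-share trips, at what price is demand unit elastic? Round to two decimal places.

For linear demand Q = a − bP, ε = −bP/(a − bP). |ε| = 1 when bP = a − bP, i.e. P = a/(2b).
P = 1327/(2·7) = 1327/14 = 94.7857.

94.79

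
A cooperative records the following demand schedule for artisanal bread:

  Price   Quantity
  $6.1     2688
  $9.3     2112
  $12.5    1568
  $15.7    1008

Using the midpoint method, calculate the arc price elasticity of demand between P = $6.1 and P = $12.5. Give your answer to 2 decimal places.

-0.76

At P = 6.1, Q = 2688; at P = 12.5, Q = 1568.
ΔQ = -1120, ΔP = 6.4. Midpoints: P̄ = 9.30, Q̄ = 2128.0.
ε = (ΔQ/ΔP)(P̄/Q̄) = (-1120/6.4)(9.30/2128.0).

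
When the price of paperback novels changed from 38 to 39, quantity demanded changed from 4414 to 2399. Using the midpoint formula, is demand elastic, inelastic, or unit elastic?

elastic

Arc ε ≈ -22.773.
|ε| = 22.77 > 1.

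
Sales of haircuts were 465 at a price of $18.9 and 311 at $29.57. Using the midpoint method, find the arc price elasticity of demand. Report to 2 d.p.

ΔQ = 311 − 465 = -154; ΔP = 29.57 − 18.9 = 10.67.
Midpoints: P̄ = 24.23, Q̄ = 388.0.
ε = (ΔQ/ΔP)(P̄/Q̄) = (-154/10.67)(24.23/388.0).

-0.90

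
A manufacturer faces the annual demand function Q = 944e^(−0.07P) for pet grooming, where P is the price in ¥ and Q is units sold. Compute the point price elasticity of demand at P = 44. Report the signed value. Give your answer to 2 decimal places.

At P = 44, Q = 43.386.
dQ/dP = −0.07·944e^(−0.07P) = −0.07Q = -3.037.
ε = (dQ/dP)(P/Q) = (-3.037)(44/43.386).

-3.08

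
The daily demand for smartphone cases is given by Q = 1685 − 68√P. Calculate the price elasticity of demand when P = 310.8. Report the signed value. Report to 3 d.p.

At P = 310.8, Q = 486.193.
dQ/dP = −68/(2√P) = -1.929.
ε = (dQ/dP)(P/Q) = (-1.929)(310.8/486.193).

-1.233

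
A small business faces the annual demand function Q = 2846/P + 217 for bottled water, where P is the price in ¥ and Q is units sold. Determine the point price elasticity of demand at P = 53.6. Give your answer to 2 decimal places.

-0.20

At P = 53.6, Q = 270.097.
dQ/dP = −2846/P² = -0.991.
ε = (dQ/dP)(P/Q) = (-0.991)(53.6/270.097).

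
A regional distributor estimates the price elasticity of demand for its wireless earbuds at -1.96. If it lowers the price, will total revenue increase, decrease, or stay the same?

|ε| = 1.96 > 1, so demand is elastic. A price cut therefore raises total revenue.

increase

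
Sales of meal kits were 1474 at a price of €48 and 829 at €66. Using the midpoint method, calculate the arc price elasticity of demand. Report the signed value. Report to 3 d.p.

ΔQ = 829 − 1474 = -645; ΔP = 66 − 48 = 18.
Midpoints: P̄ = 57.00, Q̄ = 1151.5.
ε = (ΔQ/ΔP)(P̄/Q̄) = (-645/18)(57.00/1151.5).

-1.774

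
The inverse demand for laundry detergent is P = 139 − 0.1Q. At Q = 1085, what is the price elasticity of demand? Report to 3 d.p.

-0.281

At Q = 1085, P = 139 − 0.1(1085) = 30.50.
dP/dQ = −0.1, so dQ/dP = 1/(−0.1) = -10.000.
ε = (dQ/dP)(P/Q) = (-10.000)(30.50/1085).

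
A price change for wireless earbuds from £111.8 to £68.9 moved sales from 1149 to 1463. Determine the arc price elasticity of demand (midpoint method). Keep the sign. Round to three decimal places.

-0.506

ΔQ = 1463 − 1149 = 314; ΔP = 68.9 − 111.8 = -42.9.
Midpoints: P̄ = 90.35, Q̄ = 1306.0.
ε = (ΔQ/ΔP)(P̄/Q̄) = (314/-42.9)(90.35/1306.0).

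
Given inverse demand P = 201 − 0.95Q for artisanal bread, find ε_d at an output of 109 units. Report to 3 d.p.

At Q = 109, P = 201 − 0.95(109) = 97.45.
dP/dQ = −0.95, so dQ/dP = 1/(−0.95) = -1.053.
ε = (dQ/dP)(P/Q) = (-1.053)(97.45/109).

-0.941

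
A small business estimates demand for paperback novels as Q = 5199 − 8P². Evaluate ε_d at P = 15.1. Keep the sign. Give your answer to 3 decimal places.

-1.081

At P = 15.1, Q = 3374.920.
dQ/dP = −16P = -241.600.
ε = (dQ/dP)(P/Q) = (-241.600)(15.1/3374.920).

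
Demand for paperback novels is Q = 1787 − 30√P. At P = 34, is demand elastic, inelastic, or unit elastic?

inelastic

Q = 1612.071, dQ/dP = -2.572.
ε = (dQ/dP)(P/Q) ≈ -0.054.
|ε| = 0.05 < 1.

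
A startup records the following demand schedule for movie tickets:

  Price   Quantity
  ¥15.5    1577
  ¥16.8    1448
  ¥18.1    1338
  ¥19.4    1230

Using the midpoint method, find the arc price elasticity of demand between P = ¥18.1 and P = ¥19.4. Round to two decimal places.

At P = 18.1, Q = 1338; at P = 19.4, Q = 1230.
ΔQ = -108, ΔP = 1.3. Midpoints: P̄ = 18.75, Q̄ = 1284.0.
ε = (ΔQ/ΔP)(P̄/Q̄) = (-108/1.3)(18.75/1284.0).

-1.21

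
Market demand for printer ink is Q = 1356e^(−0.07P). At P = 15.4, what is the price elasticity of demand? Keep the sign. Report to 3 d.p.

At P = 15.4, Q = 461.413.
dQ/dP = −0.07·1356e^(−0.07P) = −0.07Q = -32.299.
ε = (dQ/dP)(P/Q) = (-32.299)(15.4/461.413).

-1.078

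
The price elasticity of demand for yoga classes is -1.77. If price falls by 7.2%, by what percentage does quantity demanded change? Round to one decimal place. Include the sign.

12.7%

%ΔQ ≈ ε × %ΔP = (-1.77)(-7.2%) = 12.74%.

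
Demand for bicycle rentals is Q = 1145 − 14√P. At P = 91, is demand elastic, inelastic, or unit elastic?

Q = 1011.449, dQ/dP = -0.734.
ε = (dQ/dP)(P/Q) ≈ -0.066.
|ε| = 0.07 < 1.

inelastic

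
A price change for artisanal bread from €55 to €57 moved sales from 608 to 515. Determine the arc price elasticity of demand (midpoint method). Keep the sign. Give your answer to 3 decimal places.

-4.638

ΔQ = 515 − 608 = -93; ΔP = 57 − 55 = 2.
Midpoints: P̄ = 56.00, Q̄ = 561.5.
ε = (ΔQ/ΔP)(P̄/Q̄) = (-93/2)(56.00/561.5).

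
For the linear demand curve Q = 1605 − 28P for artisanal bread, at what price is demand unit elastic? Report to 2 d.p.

For linear demand Q = a − bP, ε = −bP/(a − bP). |ε| = 1 when bP = a − bP, i.e. P = a/(2b).
P = 1605/(2·28) = 1605/56 = 28.6607.

28.66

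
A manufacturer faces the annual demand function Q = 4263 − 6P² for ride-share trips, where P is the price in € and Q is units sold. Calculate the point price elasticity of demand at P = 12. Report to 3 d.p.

-0.508

At P = 12, Q = 3399.
dQ/dP = −12P = -144.
ε = (dQ/dP)(P/Q) = (-144)(12/3399).
|ε| < 1, so demand is inelastic at this price.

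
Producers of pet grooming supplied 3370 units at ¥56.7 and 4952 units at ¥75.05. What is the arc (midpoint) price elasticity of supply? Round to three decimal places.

ΔQ = 4952 − 3370 = 1582; ΔP = 75.05 − 56.7 = 18.35.
Midpoints: P̄ = 65.88, Q̄ = 4161.0.
ε_s = (ΔQ/ΔP)(P̄/Q̄) = (1582/18.35)(65.88/4161.0).

1.365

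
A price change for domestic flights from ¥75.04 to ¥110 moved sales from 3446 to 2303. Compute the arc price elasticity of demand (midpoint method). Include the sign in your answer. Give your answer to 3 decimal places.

-1.052

ΔQ = 2303 − 3446 = -1143; ΔP = 110 − 75.04 = 34.96.
Midpoints: P̄ = 92.52, Q̄ = 2874.5.
ε = (ΔQ/ΔP)(P̄/Q̄) = (-1143/34.96)(92.52/2874.5).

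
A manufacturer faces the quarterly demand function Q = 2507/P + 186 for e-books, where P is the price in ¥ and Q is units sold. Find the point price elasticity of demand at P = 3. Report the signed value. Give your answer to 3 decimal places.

-0.818

At P = 3, Q = 1021.667.
dQ/dP = −2507/P² = -278.556.
ε = (dQ/dP)(P/Q) = (-278.556)(3/1021.667).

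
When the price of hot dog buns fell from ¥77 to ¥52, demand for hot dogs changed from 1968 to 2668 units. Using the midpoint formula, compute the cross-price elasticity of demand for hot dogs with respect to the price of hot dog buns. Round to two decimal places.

ΔQ_x = 2668 − 1968 = 700; ΔP_y = 52 − 77 = -25.
Midpoints: P̄_y = 64.50, Q̄_x = 2318.0.
ε_xy = (ΔQ_x/ΔP_y)(P̄_y/Q̄_x) = (700/-25)(64.50/2318.0).
ε_xy < 0, so the goods are complements.

-0.78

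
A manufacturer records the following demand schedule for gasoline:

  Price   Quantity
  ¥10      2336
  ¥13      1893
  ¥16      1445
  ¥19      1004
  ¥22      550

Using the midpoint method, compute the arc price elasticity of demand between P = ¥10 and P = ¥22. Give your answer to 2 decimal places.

-1.65

At P = 10, Q = 2336; at P = 22, Q = 550.
ΔQ = -1786, ΔP = 12. Midpoints: P̄ = 16.00, Q̄ = 1443.0.
ε = (ΔQ/ΔP)(P̄/Q̄) = (-1786/12)(16.00/1443.0).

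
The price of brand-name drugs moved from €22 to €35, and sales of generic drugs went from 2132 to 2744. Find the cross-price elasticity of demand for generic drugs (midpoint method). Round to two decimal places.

ΔQ_x = 2744 − 2132 = 612; ΔP_y = 35 − 22 = 13.
Midpoints: P̄_y = 28.50, Q̄_x = 2438.0.
ε_xy = (ΔQ_x/ΔP_y)(P̄_y/Q̄_x) = (612/13)(28.50/2438.0).

0.55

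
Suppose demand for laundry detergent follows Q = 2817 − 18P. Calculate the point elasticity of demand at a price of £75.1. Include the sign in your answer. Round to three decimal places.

At P = 75.1, Q = 1465.200.
dQ/dP = −18.
ε = (dQ/dP)(P/Q) = (-18)(75.1/1465.200).

-0.923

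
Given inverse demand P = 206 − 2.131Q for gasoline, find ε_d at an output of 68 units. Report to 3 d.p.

-0.422

At Q = 68, P = 206 − 2.131(68) = 61.09.
dP/dQ = −2.131, so dQ/dP = 1/(−2.131) = -0.469.
ε = (dQ/dP)(P/Q) = (-0.469)(61.09/68).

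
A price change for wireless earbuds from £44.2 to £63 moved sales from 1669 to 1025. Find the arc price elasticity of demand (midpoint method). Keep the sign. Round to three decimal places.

-1.363

ΔQ = 1025 − 1669 = -644; ΔP = 63 − 44.2 = 18.8.
Midpoints: P̄ = 53.60, Q̄ = 1347.0.
ε = (ΔQ/ΔP)(P̄/Q̄) = (-644/18.8)(53.60/1347.0).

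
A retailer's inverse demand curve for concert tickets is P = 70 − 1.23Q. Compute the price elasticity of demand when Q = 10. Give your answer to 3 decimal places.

-4.691

At Q = 10, P = 70 − 1.23(10) = 57.70.
dP/dQ = −1.23, so dQ/dP = 1/(−1.23) = -0.813.
ε = (dQ/dP)(P/Q) = (-0.813)(57.70/10).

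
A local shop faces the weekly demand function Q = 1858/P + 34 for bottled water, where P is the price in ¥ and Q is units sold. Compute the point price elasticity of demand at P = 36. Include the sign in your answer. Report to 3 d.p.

At P = 36, Q = 85.611.
dQ/dP = −1858/P² = -1.434.
ε = (dQ/dP)(P/Q) = (-1.434)(36/85.611).

-0.603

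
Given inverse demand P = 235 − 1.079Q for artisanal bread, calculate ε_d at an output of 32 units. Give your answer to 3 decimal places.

-5.806

At Q = 32, P = 235 − 1.079(32) = 200.47.
dP/dQ = −1.079, so dQ/dP = 1/(−1.079) = -0.927.
ε = (dQ/dP)(P/Q) = (-0.927)(200.47/32).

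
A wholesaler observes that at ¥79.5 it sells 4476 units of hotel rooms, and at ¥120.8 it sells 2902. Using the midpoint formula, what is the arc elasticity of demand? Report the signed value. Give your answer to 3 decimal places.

-1.035

ΔQ = 2902 − 4476 = -1574; ΔP = 120.8 − 79.5 = 41.3.
Midpoints: P̄ = 100.15, Q̄ = 3689.0.
ε = (ΔQ/ΔP)(P̄/Q̄) = (-1574/41.3)(100.15/3689.0).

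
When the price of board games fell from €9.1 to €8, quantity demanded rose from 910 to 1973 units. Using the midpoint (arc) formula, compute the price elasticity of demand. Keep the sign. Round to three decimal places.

ΔQ = 1973 − 910 = 1063; ΔP = 8 − 9.1 = -1.1.
Midpoints: P̄ = 8.55, Q̄ = 1441.5.
ε = (ΔQ/ΔP)(P̄/Q̄) = (1063/-1.1)(8.55/1441.5).

-5.732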